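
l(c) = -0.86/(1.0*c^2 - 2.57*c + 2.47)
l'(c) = -0.86*(2.57 - 2.0*c)/(1.0*c^2 - 2.57*c + 2.47)^2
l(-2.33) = -0.06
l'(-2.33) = -0.03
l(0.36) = -0.51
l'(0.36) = -0.57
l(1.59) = -0.94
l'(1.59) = 0.63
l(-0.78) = -0.17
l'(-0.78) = -0.14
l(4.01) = -0.10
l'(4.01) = 0.07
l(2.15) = -0.55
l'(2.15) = 0.61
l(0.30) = -0.48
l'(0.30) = -0.53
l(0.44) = -0.56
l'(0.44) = -0.62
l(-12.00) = -0.00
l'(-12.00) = -0.00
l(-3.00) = -0.04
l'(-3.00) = -0.02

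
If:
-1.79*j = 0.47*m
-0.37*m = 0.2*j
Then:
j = 0.00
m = 0.00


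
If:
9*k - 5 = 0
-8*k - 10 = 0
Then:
No Solution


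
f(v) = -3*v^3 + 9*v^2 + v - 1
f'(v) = -9*v^2 + 18*v + 1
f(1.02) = 6.20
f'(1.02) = 10.00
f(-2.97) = 154.01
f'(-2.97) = -131.85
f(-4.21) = 378.16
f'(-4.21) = -234.30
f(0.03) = -0.96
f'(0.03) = 1.53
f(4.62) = -100.11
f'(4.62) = -107.94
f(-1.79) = 43.25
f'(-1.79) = -60.06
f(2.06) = 13.03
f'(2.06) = -0.11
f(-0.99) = 9.74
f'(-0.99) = -25.64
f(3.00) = 2.00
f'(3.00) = -26.00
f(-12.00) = 6467.00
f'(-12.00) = -1511.00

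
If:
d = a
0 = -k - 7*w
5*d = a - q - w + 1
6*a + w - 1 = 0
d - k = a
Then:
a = 1/6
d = 1/6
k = 0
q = 1/3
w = 0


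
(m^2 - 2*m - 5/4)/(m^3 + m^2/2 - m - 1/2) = (m - 5/2)/(m^2 - 1)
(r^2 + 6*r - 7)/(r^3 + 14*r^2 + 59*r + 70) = (r - 1)/(r^2 + 7*r + 10)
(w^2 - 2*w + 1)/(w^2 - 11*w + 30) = (w^2 - 2*w + 1)/(w^2 - 11*w + 30)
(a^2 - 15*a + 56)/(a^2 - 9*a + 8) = (a - 7)/(a - 1)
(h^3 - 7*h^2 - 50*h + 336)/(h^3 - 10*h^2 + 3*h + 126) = (h^2 - h - 56)/(h^2 - 4*h - 21)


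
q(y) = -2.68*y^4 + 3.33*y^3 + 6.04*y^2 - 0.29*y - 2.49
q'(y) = -10.72*y^3 + 9.99*y^2 + 12.08*y - 0.29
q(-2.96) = -240.80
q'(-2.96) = 329.50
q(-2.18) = -68.18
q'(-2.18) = 131.91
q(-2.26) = -79.34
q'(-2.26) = 147.18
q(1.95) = 5.85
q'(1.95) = -18.23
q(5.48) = -1691.58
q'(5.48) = -1398.24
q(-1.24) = -5.53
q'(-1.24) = 20.53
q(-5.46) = -2744.67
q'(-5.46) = 1976.48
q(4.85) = -964.79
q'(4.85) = -929.69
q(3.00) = -76.17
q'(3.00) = -163.58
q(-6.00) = -3975.87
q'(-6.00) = 2602.39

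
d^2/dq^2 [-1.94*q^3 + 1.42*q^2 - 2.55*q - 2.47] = 2.84 - 11.64*q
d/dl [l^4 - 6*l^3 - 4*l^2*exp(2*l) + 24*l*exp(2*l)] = 4*l^3 - 8*l^2*exp(2*l) - 18*l^2 + 40*l*exp(2*l) + 24*exp(2*l)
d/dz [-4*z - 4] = -4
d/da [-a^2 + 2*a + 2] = 2 - 2*a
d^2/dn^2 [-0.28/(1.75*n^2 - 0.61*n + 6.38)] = (1.715*n^2 - 0.5978*n - 0.28*(3.5*n - 0.61)*(7.0*n - 1.22) + 6.2524)/(1.75*n^2 - 0.61*n + 6.38)^3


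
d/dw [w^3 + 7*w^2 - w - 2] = 3*w^2 + 14*w - 1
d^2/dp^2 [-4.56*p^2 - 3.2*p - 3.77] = -9.12000000000000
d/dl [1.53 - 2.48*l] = -2.48000000000000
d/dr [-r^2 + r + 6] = 1 - 2*r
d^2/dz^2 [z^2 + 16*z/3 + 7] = 2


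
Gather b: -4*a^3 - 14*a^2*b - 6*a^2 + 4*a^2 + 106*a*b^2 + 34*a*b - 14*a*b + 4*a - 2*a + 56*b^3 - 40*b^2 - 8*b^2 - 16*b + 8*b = -4*a^3 - 2*a^2 + 2*a + 56*b^3 + b^2*(106*a - 48) + b*(-14*a^2 + 20*a - 8)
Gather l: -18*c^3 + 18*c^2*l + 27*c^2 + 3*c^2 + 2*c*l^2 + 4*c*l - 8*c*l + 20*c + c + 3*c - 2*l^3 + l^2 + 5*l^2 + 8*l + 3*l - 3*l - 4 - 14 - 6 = -18*c^3 + 30*c^2 + 24*c - 2*l^3 + l^2*(2*c + 6) + l*(18*c^2 - 4*c + 8) - 24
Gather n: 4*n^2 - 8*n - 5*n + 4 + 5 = 4*n^2 - 13*n + 9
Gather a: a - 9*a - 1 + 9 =8 - 8*a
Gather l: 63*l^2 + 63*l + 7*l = 63*l^2 + 70*l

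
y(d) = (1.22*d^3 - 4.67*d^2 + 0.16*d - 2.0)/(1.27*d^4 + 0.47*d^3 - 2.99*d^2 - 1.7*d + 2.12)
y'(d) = (3.66*d^2 - 9.34*d + 0.16)/(1.27*d^4 + 0.47*d^3 - 2.99*d^2 - 1.7*d + 2.12) + (-5.08*d^3 - 1.41*d^2 + 5.98*d + 1.7)*(1.22*d^3 - 4.67*d^2 + 0.16*d - 2.0)/(1.27*d^4 + 0.47*d^3 - 2.99*d^2 - 1.7*d + 2.12)^2 = (-1.5494*d^6 + 11.8618*d^5 - 2.0625*d^4 + 5.8616*d^3 + 18.9966*d^2 - 31.7608*d - 3.0608)/(1.6129*d^8 + 1.1938*d^7 - 7.3737*d^6 - 7.1286*d^5 + 12.7269*d^4 + 12.1588*d^3 - 9.7876*d^2 - 7.208*d + 4.4944)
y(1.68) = -2.88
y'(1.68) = 13.18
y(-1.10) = -5.88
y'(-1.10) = 8.60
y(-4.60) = -0.47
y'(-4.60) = -0.18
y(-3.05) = -1.06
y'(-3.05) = -0.77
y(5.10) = 0.05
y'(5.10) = 0.02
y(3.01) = -0.12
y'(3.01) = 0.24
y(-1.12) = -6.05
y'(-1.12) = 8.05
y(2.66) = -0.24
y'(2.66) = 0.45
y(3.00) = -0.12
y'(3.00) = 0.25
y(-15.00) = -0.08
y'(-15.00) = -0.01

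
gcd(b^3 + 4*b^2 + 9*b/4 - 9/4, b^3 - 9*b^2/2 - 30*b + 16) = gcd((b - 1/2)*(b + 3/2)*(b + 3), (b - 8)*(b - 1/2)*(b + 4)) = b - 1/2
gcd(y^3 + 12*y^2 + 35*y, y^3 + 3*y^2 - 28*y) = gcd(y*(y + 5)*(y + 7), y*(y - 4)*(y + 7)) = y^2 + 7*y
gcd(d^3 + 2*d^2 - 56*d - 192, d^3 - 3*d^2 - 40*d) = d - 8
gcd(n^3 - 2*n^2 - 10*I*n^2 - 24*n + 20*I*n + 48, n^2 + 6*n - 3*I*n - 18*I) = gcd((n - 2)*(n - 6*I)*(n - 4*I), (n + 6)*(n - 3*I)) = 1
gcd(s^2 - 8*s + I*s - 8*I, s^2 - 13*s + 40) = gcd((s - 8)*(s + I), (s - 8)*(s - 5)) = s - 8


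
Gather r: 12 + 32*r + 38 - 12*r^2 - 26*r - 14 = -12*r^2 + 6*r + 36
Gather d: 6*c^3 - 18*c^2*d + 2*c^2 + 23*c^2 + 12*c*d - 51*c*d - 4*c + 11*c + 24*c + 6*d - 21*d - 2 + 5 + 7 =6*c^3 + 25*c^2 + 31*c + d*(-18*c^2 - 39*c - 15) + 10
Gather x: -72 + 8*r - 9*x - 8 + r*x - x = 8*r + x*(r - 10) - 80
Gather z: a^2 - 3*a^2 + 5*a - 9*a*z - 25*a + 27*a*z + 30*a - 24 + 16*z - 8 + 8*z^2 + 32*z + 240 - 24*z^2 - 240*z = -2*a^2 + 10*a - 16*z^2 + z*(18*a - 192) + 208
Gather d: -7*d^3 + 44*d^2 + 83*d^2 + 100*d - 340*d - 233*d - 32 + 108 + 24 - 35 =-7*d^3 + 127*d^2 - 473*d + 65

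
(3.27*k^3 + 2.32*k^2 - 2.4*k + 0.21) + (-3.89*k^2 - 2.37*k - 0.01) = 3.27*k^3 - 1.57*k^2 - 4.77*k + 0.2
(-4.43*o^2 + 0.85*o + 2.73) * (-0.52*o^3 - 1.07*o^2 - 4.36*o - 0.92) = 2.3036*o^5 + 4.2981*o^4 + 16.9857*o^3 - 2.5515*o^2 - 12.6848*o - 2.5116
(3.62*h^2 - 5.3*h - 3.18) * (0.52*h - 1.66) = 1.8824*h^3 - 8.7652*h^2 + 7.1444*h + 5.2788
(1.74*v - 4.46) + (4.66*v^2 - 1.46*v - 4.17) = 4.66*v^2 + 0.28*v - 8.63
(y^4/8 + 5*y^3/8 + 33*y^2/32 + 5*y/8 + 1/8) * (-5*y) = -5*y^5/8 - 25*y^4/8 - 165*y^3/32 - 25*y^2/8 - 5*y/8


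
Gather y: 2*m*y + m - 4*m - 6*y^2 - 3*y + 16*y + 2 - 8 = -3*m - 6*y^2 + y*(2*m + 13) - 6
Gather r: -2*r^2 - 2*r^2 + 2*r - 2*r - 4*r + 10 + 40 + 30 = -4*r^2 - 4*r + 80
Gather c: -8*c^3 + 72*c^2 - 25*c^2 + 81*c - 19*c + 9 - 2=-8*c^3 + 47*c^2 + 62*c + 7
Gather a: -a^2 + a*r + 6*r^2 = -a^2 + a*r + 6*r^2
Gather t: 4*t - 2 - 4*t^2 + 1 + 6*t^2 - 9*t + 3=2*t^2 - 5*t + 2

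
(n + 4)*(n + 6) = n^2 + 10*n + 24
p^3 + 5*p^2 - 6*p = p*(p - 1)*(p + 6)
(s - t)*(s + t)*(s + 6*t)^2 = s^4 + 12*s^3*t + 35*s^2*t^2 - 12*s*t^3 - 36*t^4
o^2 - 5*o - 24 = (o - 8)*(o + 3)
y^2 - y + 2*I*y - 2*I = (y - 1)*(y + 2*I)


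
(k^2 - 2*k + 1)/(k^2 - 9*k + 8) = (k - 1)/(k - 8)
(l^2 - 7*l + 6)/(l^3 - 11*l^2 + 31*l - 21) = (l - 6)/(l^2 - 10*l + 21)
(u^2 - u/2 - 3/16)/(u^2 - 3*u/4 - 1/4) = (u - 3/4)/(u - 1)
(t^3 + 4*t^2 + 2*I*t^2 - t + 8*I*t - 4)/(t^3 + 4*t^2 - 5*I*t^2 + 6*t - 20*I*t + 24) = (t + I)/(t - 6*I)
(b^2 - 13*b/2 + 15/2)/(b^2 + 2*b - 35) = (b - 3/2)/(b + 7)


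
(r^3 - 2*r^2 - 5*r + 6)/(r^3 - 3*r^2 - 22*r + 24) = (r^2 - r - 6)/(r^2 - 2*r - 24)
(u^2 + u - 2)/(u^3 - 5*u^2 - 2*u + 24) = (u - 1)/(u^2 - 7*u + 12)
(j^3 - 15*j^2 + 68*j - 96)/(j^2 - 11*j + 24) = j - 4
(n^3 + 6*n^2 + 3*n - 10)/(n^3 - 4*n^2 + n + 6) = (n^3 + 6*n^2 + 3*n - 10)/(n^3 - 4*n^2 + n + 6)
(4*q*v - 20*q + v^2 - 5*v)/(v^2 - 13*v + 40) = (4*q + v)/(v - 8)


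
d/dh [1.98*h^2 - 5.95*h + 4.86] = 3.96*h - 5.95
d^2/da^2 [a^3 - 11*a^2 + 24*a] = 6*a - 22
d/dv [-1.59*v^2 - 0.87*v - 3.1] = -3.18*v - 0.87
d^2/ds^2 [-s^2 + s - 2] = -2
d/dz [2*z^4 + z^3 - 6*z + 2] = 8*z^3 + 3*z^2 - 6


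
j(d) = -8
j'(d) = 0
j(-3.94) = -8.00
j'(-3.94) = 0.00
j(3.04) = -8.00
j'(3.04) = 0.00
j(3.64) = -8.00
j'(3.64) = 0.00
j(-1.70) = -8.00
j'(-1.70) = 0.00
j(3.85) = -8.00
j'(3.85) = 0.00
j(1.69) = -8.00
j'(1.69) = 0.00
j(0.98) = -8.00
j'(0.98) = 0.00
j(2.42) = -8.00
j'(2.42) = 0.00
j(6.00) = -8.00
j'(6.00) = 0.00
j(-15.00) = -8.00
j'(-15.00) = 0.00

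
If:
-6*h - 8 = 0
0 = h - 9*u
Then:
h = -4/3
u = -4/27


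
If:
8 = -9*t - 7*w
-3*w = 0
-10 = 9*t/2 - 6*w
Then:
No Solution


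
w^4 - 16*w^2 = w^2*(w - 4)*(w + 4)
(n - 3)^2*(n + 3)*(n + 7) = n^4 + 4*n^3 - 30*n^2 - 36*n + 189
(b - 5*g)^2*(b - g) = b^3 - 11*b^2*g + 35*b*g^2 - 25*g^3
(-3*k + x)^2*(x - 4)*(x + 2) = 9*k^2*x^2 - 18*k^2*x - 72*k^2 - 6*k*x^3 + 12*k*x^2 + 48*k*x + x^4 - 2*x^3 - 8*x^2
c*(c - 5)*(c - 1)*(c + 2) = c^4 - 4*c^3 - 7*c^2 + 10*c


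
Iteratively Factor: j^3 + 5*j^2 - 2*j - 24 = (j - 2)*(j^2 + 7*j + 12) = (j - 2)*(j + 4)*(j + 3)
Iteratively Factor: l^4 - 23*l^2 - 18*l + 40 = (l + 4)*(l^3 - 4*l^2 - 7*l + 10) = (l - 5)*(l + 4)*(l^2 + l - 2) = (l - 5)*(l - 1)*(l + 4)*(l + 2)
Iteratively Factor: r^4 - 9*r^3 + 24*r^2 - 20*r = (r)*(r^3 - 9*r^2 + 24*r - 20) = r*(r - 2)*(r^2 - 7*r + 10) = r*(r - 2)^2*(r - 5)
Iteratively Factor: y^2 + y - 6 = (y + 3)*(y - 2)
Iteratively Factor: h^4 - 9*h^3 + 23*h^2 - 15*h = (h)*(h^3 - 9*h^2 + 23*h - 15) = h*(h - 3)*(h^2 - 6*h + 5) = h*(h - 3)*(h - 1)*(h - 5)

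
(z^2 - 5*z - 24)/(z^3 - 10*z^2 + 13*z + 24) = (z + 3)/(z^2 - 2*z - 3)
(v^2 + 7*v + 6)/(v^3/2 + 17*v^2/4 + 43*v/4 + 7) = 4*(v + 6)/(2*v^2 + 15*v + 28)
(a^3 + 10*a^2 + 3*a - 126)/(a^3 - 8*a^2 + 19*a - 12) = (a^2 + 13*a + 42)/(a^2 - 5*a + 4)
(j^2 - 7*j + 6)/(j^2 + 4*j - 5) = (j - 6)/(j + 5)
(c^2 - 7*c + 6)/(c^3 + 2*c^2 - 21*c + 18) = (c - 6)/(c^2 + 3*c - 18)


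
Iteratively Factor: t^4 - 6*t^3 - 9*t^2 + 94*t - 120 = (t - 5)*(t^3 - t^2 - 14*t + 24) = (t - 5)*(t - 2)*(t^2 + t - 12) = (t - 5)*(t - 2)*(t + 4)*(t - 3)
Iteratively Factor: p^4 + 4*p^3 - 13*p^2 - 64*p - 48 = (p - 4)*(p^3 + 8*p^2 + 19*p + 12) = (p - 4)*(p + 4)*(p^2 + 4*p + 3) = (p - 4)*(p + 1)*(p + 4)*(p + 3)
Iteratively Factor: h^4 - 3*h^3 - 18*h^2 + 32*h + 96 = (h - 4)*(h^3 + h^2 - 14*h - 24) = (h - 4)*(h + 2)*(h^2 - h - 12) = (h - 4)*(h + 2)*(h + 3)*(h - 4)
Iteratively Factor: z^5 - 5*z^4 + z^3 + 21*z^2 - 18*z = (z)*(z^4 - 5*z^3 + z^2 + 21*z - 18) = z*(z - 1)*(z^3 - 4*z^2 - 3*z + 18) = z*(z - 1)*(z + 2)*(z^2 - 6*z + 9) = z*(z - 3)*(z - 1)*(z + 2)*(z - 3)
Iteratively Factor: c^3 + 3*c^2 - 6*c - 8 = (c + 4)*(c^2 - c - 2) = (c - 2)*(c + 4)*(c + 1)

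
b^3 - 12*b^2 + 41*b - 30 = (b - 6)*(b - 5)*(b - 1)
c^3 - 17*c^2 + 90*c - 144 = (c - 8)*(c - 6)*(c - 3)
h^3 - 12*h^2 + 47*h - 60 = (h - 5)*(h - 4)*(h - 3)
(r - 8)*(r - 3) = r^2 - 11*r + 24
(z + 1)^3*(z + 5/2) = z^4 + 11*z^3/2 + 21*z^2/2 + 17*z/2 + 5/2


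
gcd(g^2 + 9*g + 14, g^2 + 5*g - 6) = 1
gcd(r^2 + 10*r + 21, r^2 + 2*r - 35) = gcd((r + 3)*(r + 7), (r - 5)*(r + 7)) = r + 7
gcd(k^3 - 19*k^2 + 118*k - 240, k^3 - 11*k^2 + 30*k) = k^2 - 11*k + 30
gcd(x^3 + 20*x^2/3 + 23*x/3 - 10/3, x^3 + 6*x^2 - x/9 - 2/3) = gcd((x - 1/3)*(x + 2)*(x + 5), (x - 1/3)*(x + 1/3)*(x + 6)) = x - 1/3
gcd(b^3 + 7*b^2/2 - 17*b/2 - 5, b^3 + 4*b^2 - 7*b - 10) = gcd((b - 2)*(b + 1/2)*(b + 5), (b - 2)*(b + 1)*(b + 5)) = b^2 + 3*b - 10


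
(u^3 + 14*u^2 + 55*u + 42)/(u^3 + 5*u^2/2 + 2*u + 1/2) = 2*(u^2 + 13*u + 42)/(2*u^2 + 3*u + 1)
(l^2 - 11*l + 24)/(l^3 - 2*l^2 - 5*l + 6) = (l - 8)/(l^2 + l - 2)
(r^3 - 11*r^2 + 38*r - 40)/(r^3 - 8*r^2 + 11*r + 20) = (r - 2)/(r + 1)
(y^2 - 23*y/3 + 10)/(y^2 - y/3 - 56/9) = 3*(-3*y^2 + 23*y - 30)/(-9*y^2 + 3*y + 56)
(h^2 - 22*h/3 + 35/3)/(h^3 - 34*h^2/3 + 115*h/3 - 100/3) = (3*h - 7)/(3*h^2 - 19*h + 20)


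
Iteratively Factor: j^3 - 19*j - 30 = (j - 5)*(j^2 + 5*j + 6) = (j - 5)*(j + 3)*(j + 2)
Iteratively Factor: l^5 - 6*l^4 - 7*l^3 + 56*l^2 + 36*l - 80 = (l - 5)*(l^4 - l^3 - 12*l^2 - 4*l + 16) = (l - 5)*(l - 4)*(l^3 + 3*l^2 - 4) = (l - 5)*(l - 4)*(l + 2)*(l^2 + l - 2) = (l - 5)*(l - 4)*(l + 2)^2*(l - 1)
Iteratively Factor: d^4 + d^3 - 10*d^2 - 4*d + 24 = (d + 3)*(d^3 - 2*d^2 - 4*d + 8) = (d + 2)*(d + 3)*(d^2 - 4*d + 4) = (d - 2)*(d + 2)*(d + 3)*(d - 2)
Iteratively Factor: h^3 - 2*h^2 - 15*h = (h - 5)*(h^2 + 3*h) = h*(h - 5)*(h + 3)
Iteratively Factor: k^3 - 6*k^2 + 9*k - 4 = (k - 4)*(k^2 - 2*k + 1) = (k - 4)*(k - 1)*(k - 1)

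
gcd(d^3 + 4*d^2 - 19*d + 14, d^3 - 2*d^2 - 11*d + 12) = d - 1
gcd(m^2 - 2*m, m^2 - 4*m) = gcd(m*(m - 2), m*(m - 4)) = m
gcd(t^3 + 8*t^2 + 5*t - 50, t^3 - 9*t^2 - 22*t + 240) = t + 5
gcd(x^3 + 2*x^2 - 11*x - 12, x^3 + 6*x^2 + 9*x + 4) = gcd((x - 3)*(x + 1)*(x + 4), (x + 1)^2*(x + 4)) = x^2 + 5*x + 4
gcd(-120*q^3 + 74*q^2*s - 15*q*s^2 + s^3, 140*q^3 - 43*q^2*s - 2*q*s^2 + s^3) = 20*q^2 - 9*q*s + s^2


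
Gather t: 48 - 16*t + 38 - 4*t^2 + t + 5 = -4*t^2 - 15*t + 91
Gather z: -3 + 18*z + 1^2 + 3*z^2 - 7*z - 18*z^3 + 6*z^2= -18*z^3 + 9*z^2 + 11*z - 2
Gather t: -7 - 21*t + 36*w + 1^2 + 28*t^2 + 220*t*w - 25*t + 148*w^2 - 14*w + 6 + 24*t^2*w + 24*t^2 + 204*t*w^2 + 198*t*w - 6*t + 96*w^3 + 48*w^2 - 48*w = t^2*(24*w + 52) + t*(204*w^2 + 418*w - 52) + 96*w^3 + 196*w^2 - 26*w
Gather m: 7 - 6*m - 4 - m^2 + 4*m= -m^2 - 2*m + 3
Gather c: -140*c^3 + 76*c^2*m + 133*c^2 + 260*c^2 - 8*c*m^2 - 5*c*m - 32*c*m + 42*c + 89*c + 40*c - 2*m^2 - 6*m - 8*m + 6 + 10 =-140*c^3 + c^2*(76*m + 393) + c*(-8*m^2 - 37*m + 171) - 2*m^2 - 14*m + 16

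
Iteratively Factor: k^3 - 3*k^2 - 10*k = (k - 5)*(k^2 + 2*k) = k*(k - 5)*(k + 2)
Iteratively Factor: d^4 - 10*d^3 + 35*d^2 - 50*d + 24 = (d - 2)*(d^3 - 8*d^2 + 19*d - 12) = (d - 4)*(d - 2)*(d^2 - 4*d + 3) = (d - 4)*(d - 2)*(d - 1)*(d - 3)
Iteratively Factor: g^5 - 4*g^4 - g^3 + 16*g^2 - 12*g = (g - 2)*(g^4 - 2*g^3 - 5*g^2 + 6*g) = g*(g - 2)*(g^3 - 2*g^2 - 5*g + 6) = g*(g - 2)*(g + 2)*(g^2 - 4*g + 3) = g*(g - 3)*(g - 2)*(g + 2)*(g - 1)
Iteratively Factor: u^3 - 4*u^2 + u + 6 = (u + 1)*(u^2 - 5*u + 6) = (u - 2)*(u + 1)*(u - 3)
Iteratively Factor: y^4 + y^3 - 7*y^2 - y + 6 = (y + 3)*(y^3 - 2*y^2 - y + 2) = (y + 1)*(y + 3)*(y^2 - 3*y + 2) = (y - 2)*(y + 1)*(y + 3)*(y - 1)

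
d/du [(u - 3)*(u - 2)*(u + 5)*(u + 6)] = 4*u^3 + 18*u^2 - 38*u - 84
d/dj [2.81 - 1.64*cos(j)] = 1.64*sin(j)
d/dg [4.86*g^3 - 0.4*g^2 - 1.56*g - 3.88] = 14.58*g^2 - 0.8*g - 1.56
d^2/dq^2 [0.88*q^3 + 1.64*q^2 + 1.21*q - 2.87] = 5.28*q + 3.28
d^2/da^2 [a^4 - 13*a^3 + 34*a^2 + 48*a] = 12*a^2 - 78*a + 68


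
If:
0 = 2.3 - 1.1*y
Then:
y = 2.09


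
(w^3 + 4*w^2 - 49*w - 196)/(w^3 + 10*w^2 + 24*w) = (w^2 - 49)/(w*(w + 6))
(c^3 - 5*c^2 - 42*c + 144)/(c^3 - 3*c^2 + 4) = (c^3 - 5*c^2 - 42*c + 144)/(c^3 - 3*c^2 + 4)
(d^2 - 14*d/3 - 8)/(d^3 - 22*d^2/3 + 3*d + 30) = (3*d + 4)/(3*d^2 - 4*d - 15)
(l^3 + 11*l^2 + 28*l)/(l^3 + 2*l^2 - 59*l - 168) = l*(l + 4)/(l^2 - 5*l - 24)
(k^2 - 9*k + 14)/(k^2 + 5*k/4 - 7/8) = 8*(k^2 - 9*k + 14)/(8*k^2 + 10*k - 7)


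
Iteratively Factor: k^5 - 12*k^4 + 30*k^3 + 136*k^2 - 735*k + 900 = (k - 3)*(k^4 - 9*k^3 + 3*k^2 + 145*k - 300) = (k - 3)*(k + 4)*(k^3 - 13*k^2 + 55*k - 75) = (k - 5)*(k - 3)*(k + 4)*(k^2 - 8*k + 15) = (k - 5)^2*(k - 3)*(k + 4)*(k - 3)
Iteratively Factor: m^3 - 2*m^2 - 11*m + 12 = (m - 1)*(m^2 - m - 12) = (m - 1)*(m + 3)*(m - 4)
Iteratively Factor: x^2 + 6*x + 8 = (x + 2)*(x + 4)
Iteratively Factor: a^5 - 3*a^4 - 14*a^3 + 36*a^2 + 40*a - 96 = (a + 2)*(a^4 - 5*a^3 - 4*a^2 + 44*a - 48) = (a - 4)*(a + 2)*(a^3 - a^2 - 8*a + 12) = (a - 4)*(a + 2)*(a + 3)*(a^2 - 4*a + 4) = (a - 4)*(a - 2)*(a + 2)*(a + 3)*(a - 2)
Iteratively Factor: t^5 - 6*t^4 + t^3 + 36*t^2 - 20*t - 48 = (t + 2)*(t^4 - 8*t^3 + 17*t^2 + 2*t - 24) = (t - 4)*(t + 2)*(t^3 - 4*t^2 + t + 6) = (t - 4)*(t - 2)*(t + 2)*(t^2 - 2*t - 3) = (t - 4)*(t - 3)*(t - 2)*(t + 2)*(t + 1)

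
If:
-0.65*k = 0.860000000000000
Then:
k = -1.32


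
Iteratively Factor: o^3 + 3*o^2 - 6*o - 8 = (o - 2)*(o^2 + 5*o + 4) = (o - 2)*(o + 4)*(o + 1)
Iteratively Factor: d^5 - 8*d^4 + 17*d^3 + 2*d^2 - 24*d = (d - 3)*(d^4 - 5*d^3 + 2*d^2 + 8*d) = (d - 4)*(d - 3)*(d^3 - d^2 - 2*d) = d*(d - 4)*(d - 3)*(d^2 - d - 2) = d*(d - 4)*(d - 3)*(d + 1)*(d - 2)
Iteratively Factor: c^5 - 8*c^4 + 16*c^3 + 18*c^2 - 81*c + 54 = (c + 2)*(c^4 - 10*c^3 + 36*c^2 - 54*c + 27) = (c - 3)*(c + 2)*(c^3 - 7*c^2 + 15*c - 9) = (c - 3)^2*(c + 2)*(c^2 - 4*c + 3) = (c - 3)^3*(c + 2)*(c - 1)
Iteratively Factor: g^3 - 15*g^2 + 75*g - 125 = (g - 5)*(g^2 - 10*g + 25) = (g - 5)^2*(g - 5)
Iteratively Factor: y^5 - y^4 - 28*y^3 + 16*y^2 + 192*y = (y - 4)*(y^4 + 3*y^3 - 16*y^2 - 48*y) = y*(y - 4)*(y^3 + 3*y^2 - 16*y - 48) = y*(y - 4)*(y + 3)*(y^2 - 16) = y*(y - 4)^2*(y + 3)*(y + 4)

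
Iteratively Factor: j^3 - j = (j)*(j^2 - 1) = j*(j - 1)*(j + 1)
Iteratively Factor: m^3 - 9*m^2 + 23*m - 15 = (m - 3)*(m^2 - 6*m + 5) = (m - 5)*(m - 3)*(m - 1)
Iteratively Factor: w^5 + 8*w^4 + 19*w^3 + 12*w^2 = (w)*(w^4 + 8*w^3 + 19*w^2 + 12*w) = w*(w + 3)*(w^3 + 5*w^2 + 4*w) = w*(w + 3)*(w + 4)*(w^2 + w) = w^2*(w + 3)*(w + 4)*(w + 1)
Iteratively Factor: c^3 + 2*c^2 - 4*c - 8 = (c + 2)*(c^2 - 4) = (c - 2)*(c + 2)*(c + 2)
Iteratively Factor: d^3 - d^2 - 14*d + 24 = (d - 2)*(d^2 + d - 12) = (d - 3)*(d - 2)*(d + 4)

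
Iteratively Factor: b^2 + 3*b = (b)*(b + 3)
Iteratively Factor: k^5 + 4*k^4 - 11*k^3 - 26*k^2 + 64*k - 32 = (k - 1)*(k^4 + 5*k^3 - 6*k^2 - 32*k + 32) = (k - 1)^2*(k^3 + 6*k^2 - 32) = (k - 1)^2*(k + 4)*(k^2 + 2*k - 8) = (k - 2)*(k - 1)^2*(k + 4)*(k + 4)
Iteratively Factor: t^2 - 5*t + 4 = (t - 1)*(t - 4)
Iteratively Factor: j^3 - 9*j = (j - 3)*(j^2 + 3*j) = (j - 3)*(j + 3)*(j)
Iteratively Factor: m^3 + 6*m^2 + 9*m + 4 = (m + 4)*(m^2 + 2*m + 1) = (m + 1)*(m + 4)*(m + 1)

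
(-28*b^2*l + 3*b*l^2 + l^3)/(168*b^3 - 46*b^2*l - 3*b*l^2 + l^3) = -l/(6*b - l)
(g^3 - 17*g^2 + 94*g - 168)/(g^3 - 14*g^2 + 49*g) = (g^2 - 10*g + 24)/(g*(g - 7))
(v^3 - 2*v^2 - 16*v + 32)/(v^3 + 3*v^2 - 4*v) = (v^2 - 6*v + 8)/(v*(v - 1))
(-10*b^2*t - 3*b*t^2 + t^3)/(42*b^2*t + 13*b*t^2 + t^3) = (-10*b^2 - 3*b*t + t^2)/(42*b^2 + 13*b*t + t^2)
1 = 1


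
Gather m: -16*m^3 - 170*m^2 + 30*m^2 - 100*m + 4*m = -16*m^3 - 140*m^2 - 96*m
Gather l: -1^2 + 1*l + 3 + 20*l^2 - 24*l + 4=20*l^2 - 23*l + 6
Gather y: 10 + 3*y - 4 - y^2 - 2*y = -y^2 + y + 6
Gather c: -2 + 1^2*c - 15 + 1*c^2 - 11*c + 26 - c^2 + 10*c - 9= 0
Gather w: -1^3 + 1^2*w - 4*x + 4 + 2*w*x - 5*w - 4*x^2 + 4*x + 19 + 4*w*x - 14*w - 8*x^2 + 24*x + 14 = w*(6*x - 18) - 12*x^2 + 24*x + 36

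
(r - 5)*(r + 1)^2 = r^3 - 3*r^2 - 9*r - 5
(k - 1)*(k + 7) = k^2 + 6*k - 7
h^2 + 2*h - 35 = (h - 5)*(h + 7)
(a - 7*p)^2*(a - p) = a^3 - 15*a^2*p + 63*a*p^2 - 49*p^3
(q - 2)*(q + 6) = q^2 + 4*q - 12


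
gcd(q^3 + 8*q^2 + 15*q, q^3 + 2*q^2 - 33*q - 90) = q^2 + 8*q + 15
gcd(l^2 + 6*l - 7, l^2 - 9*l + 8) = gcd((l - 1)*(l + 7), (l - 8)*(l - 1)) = l - 1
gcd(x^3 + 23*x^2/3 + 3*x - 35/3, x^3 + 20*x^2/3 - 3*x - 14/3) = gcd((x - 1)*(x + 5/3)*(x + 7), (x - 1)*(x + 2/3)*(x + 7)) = x^2 + 6*x - 7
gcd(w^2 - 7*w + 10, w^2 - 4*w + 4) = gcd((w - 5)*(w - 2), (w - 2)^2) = w - 2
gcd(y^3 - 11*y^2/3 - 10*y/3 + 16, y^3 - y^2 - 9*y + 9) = y - 3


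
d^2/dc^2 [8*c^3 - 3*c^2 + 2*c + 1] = 48*c - 6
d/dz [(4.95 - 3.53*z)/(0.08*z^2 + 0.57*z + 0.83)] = (0.2824*z^2 - 0.792*z - 5.7514)/(0.0064*z^4 + 0.0912*z^3 + 0.4577*z^2 + 0.9462*z + 0.6889)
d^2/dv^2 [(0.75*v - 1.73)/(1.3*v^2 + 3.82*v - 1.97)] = ((0.75*v - 1.73)*(2.6*v + 3.82)*(5.2*v + 7.64) - (5.85*v + 1.232)*(1.3*v^2 + 3.82*v - 1.97))/(1.3*v^2 + 3.82*v - 1.97)^3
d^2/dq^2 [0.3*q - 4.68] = 0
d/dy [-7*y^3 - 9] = -21*y^2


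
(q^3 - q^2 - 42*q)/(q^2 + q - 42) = q*(q^2 - q - 42)/(q^2 + q - 42)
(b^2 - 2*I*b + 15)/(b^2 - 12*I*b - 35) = (b + 3*I)/(b - 7*I)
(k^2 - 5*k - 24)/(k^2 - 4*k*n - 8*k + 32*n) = (k + 3)/(k - 4*n)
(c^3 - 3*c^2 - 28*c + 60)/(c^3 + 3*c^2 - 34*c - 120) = (c - 2)/(c + 4)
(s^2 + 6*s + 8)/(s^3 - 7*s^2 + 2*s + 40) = (s + 4)/(s^2 - 9*s + 20)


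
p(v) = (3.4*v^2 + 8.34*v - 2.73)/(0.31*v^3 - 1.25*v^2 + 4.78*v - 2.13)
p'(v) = (6.8*v + 8.34)/(0.31*v^3 - 1.25*v^2 + 4.78*v - 2.13) + (-0.93*v^2 + 2.5*v - 4.78)*(3.4*v^2 + 8.34*v - 2.73)/(0.31*v^3 - 1.25*v^2 + 4.78*v - 2.13)^2 = (-1.054*v^4 - 5.1708*v^3 + 29.2159*v^2 - 21.309*v - 4.7148)/(0.0961*v^6 - 0.775*v^5 + 4.5261*v^4 - 13.2706*v^3 + 28.1734*v^2 - 20.3628*v + 4.5369)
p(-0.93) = 0.95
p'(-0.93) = 0.70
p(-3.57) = -0.22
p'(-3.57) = 0.21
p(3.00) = 5.67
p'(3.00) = -0.35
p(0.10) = 1.12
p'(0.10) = -2.37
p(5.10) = 4.16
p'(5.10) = -0.79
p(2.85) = 5.71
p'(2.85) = -0.24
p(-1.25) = 0.74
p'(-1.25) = 0.66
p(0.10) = 1.12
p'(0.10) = -2.37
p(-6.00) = -0.49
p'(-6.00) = 0.05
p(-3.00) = -0.08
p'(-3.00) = 0.29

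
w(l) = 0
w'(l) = 0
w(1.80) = 0.00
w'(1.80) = 0.00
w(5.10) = 0.00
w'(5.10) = 0.00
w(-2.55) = 0.00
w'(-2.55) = 0.00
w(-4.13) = 0.00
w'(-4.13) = 0.00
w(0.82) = 0.00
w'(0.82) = 0.00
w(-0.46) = 0.00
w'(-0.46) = 0.00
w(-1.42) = 0.00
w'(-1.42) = 0.00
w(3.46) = 0.00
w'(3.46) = 0.00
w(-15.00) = 0.00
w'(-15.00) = 0.00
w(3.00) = 0.00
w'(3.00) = 0.00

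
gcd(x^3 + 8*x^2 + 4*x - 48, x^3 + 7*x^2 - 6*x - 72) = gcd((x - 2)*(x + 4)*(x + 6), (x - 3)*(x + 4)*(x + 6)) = x^2 + 10*x + 24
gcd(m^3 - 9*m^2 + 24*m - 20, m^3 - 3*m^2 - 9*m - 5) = m - 5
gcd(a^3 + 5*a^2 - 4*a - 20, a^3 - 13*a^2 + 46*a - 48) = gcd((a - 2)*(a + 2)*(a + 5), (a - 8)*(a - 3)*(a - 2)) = a - 2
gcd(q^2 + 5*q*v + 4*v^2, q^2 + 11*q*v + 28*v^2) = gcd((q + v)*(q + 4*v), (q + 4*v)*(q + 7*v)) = q + 4*v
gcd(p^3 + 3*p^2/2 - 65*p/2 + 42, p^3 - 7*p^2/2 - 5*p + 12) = p^2 - 11*p/2 + 6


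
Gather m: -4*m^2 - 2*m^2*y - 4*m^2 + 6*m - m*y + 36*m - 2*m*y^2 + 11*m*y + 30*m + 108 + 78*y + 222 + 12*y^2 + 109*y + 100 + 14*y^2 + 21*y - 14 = m^2*(-2*y - 8) + m*(-2*y^2 + 10*y + 72) + 26*y^2 + 208*y + 416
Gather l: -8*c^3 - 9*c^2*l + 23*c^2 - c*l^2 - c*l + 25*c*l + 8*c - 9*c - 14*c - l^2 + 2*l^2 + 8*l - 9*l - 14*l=-8*c^3 + 23*c^2 - 15*c + l^2*(1 - c) + l*(-9*c^2 + 24*c - 15)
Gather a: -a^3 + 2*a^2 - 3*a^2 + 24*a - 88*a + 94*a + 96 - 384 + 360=-a^3 - a^2 + 30*a + 72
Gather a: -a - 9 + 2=-a - 7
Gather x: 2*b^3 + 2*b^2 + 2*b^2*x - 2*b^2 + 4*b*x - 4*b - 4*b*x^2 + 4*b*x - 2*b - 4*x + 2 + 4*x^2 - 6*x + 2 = 2*b^3 - 6*b + x^2*(4 - 4*b) + x*(2*b^2 + 8*b - 10) + 4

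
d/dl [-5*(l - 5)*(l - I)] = -10*l + 25 + 5*I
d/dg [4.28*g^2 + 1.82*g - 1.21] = 8.56*g + 1.82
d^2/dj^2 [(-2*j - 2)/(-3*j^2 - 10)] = 12*(12*j^2*(j + 1) - (3*j + 1)*(3*j^2 + 10))/(3*j^2 + 10)^3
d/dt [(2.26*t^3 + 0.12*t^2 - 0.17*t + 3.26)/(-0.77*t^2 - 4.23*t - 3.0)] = (-1.7402*t^4 - 19.1196*t^3 - 20.9785*t^2 + 4.3004*t + 14.2998)/(0.5929*t^4 + 6.5142*t^3 + 22.5129*t^2 + 25.38*t + 9.0)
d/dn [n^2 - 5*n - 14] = 2*n - 5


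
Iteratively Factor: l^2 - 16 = (l + 4)*(l - 4)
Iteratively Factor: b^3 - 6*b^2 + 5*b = (b)*(b^2 - 6*b + 5) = b*(b - 5)*(b - 1)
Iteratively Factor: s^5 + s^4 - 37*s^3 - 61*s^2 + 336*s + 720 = (s + 3)*(s^4 - 2*s^3 - 31*s^2 + 32*s + 240) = (s - 5)*(s + 3)*(s^3 + 3*s^2 - 16*s - 48) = (s - 5)*(s - 4)*(s + 3)*(s^2 + 7*s + 12) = (s - 5)*(s - 4)*(s + 3)^2*(s + 4)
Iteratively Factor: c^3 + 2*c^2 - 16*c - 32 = (c - 4)*(c^2 + 6*c + 8) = (c - 4)*(c + 2)*(c + 4)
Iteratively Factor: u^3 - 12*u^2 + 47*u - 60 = (u - 3)*(u^2 - 9*u + 20) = (u - 4)*(u - 3)*(u - 5)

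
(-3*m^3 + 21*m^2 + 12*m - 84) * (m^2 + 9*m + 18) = -3*m^5 - 6*m^4 + 147*m^3 + 402*m^2 - 540*m - 1512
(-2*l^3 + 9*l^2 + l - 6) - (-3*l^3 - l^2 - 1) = l^3 + 10*l^2 + l - 5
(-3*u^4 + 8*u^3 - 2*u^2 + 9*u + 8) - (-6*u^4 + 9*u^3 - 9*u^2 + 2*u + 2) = 3*u^4 - u^3 + 7*u^2 + 7*u + 6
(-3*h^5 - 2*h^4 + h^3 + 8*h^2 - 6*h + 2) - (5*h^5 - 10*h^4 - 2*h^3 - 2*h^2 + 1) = -8*h^5 + 8*h^4 + 3*h^3 + 10*h^2 - 6*h + 1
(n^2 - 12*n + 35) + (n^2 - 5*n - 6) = 2*n^2 - 17*n + 29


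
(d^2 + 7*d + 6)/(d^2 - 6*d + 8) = (d^2 + 7*d + 6)/(d^2 - 6*d + 8)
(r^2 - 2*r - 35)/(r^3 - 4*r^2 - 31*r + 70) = 1/(r - 2)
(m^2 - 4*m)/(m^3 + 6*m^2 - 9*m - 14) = m*(m - 4)/(m^3 + 6*m^2 - 9*m - 14)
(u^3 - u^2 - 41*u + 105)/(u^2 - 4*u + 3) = (u^2 + 2*u - 35)/(u - 1)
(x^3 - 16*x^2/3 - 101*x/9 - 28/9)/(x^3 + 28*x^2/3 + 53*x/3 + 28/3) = (3*x^2 - 20*x - 7)/(3*(x^2 + 8*x + 7))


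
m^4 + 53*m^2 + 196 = (m - 7*I)*(m - 2*I)*(m + 2*I)*(m + 7*I)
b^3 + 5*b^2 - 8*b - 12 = (b - 2)*(b + 1)*(b + 6)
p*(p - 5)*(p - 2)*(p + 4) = p^4 - 3*p^3 - 18*p^2 + 40*p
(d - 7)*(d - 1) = d^2 - 8*d + 7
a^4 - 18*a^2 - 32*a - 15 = (a - 5)*(a + 1)^2*(a + 3)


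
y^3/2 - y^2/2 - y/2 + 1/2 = (y/2 + 1/2)*(y - 1)^2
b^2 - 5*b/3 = b*(b - 5/3)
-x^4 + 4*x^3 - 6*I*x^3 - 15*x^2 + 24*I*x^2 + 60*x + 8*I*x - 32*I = (x - 4)*(x + 8*I)*(I*x + 1)^2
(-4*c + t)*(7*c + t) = -28*c^2 + 3*c*t + t^2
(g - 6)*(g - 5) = g^2 - 11*g + 30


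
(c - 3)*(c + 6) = c^2 + 3*c - 18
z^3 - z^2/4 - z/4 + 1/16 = (z - 1/2)*(z - 1/4)*(z + 1/2)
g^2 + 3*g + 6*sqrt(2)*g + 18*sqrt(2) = (g + 3)*(g + 6*sqrt(2))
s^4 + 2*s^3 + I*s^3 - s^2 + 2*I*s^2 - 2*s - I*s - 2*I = (s + 2)*(s + I)*(-I*s + I)*(I*s + I)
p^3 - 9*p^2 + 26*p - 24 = (p - 4)*(p - 3)*(p - 2)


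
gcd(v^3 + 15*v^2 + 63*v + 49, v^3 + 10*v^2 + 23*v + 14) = v^2 + 8*v + 7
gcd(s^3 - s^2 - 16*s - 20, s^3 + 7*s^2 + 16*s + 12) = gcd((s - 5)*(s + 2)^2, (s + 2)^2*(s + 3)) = s^2 + 4*s + 4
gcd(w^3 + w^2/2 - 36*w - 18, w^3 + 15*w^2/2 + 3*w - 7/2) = 1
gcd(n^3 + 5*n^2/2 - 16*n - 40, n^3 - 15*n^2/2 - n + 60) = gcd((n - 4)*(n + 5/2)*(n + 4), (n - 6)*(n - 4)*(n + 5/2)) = n^2 - 3*n/2 - 10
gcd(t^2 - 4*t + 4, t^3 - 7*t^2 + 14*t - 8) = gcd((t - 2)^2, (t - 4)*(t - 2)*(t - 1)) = t - 2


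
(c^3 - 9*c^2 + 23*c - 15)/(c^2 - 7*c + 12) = (c^2 - 6*c + 5)/(c - 4)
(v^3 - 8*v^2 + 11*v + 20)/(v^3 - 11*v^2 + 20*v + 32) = (v - 5)/(v - 8)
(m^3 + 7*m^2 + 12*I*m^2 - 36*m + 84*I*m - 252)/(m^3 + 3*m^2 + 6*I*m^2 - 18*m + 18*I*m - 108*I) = (m^2 + m*(7 + 6*I) + 42*I)/(m^2 + 3*m - 18)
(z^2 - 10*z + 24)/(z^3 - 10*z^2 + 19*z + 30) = (z - 4)/(z^2 - 4*z - 5)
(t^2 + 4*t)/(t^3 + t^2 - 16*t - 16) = t/(t^2 - 3*t - 4)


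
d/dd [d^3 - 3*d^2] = 3*d*(d - 2)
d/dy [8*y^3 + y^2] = 2*y*(12*y + 1)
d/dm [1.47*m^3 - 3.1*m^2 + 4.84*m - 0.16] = 4.41*m^2 - 6.2*m + 4.84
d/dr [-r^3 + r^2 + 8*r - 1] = -3*r^2 + 2*r + 8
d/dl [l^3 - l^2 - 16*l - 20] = 3*l^2 - 2*l - 16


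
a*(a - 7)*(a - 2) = a^3 - 9*a^2 + 14*a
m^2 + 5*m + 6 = (m + 2)*(m + 3)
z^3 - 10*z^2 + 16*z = z*(z - 8)*(z - 2)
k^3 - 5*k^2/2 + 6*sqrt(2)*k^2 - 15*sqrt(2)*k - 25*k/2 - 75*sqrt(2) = (k - 5)*(k + 5/2)*(k + 6*sqrt(2))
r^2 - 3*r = r*(r - 3)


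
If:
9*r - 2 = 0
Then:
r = 2/9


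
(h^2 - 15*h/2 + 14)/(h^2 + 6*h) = (h^2 - 15*h/2 + 14)/(h*(h + 6))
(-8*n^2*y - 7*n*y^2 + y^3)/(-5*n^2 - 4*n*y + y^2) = y*(-8*n + y)/(-5*n + y)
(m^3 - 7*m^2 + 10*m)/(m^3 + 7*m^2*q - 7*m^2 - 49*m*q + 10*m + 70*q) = m/(m + 7*q)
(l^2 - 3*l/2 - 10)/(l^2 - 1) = (l^2 - 3*l/2 - 10)/(l^2 - 1)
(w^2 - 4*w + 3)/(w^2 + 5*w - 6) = (w - 3)/(w + 6)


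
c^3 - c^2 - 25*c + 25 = (c - 5)*(c - 1)*(c + 5)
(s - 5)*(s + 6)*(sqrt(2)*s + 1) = sqrt(2)*s^3 + s^2 + sqrt(2)*s^2 - 30*sqrt(2)*s + s - 30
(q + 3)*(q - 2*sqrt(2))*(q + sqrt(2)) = q^3 - sqrt(2)*q^2 + 3*q^2 - 3*sqrt(2)*q - 4*q - 12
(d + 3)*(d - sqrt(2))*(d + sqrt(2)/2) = d^3 - sqrt(2)*d^2/2 + 3*d^2 - 3*sqrt(2)*d/2 - d - 3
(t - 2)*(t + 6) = t^2 + 4*t - 12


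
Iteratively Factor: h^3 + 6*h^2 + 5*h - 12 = (h - 1)*(h^2 + 7*h + 12) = (h - 1)*(h + 4)*(h + 3)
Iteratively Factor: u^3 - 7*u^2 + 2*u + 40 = (u - 5)*(u^2 - 2*u - 8) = (u - 5)*(u + 2)*(u - 4)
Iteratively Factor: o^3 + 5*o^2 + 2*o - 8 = (o + 2)*(o^2 + 3*o - 4) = (o + 2)*(o + 4)*(o - 1)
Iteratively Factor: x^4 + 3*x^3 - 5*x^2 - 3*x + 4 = (x + 4)*(x^3 - x^2 - x + 1) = (x + 1)*(x + 4)*(x^2 - 2*x + 1) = (x - 1)*(x + 1)*(x + 4)*(x - 1)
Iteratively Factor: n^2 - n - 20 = (n + 4)*(n - 5)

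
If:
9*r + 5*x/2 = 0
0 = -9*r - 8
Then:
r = -8/9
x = 16/5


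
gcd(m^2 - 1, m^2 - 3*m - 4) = m + 1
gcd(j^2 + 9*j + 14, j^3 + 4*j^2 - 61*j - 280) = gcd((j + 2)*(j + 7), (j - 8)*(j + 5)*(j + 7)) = j + 7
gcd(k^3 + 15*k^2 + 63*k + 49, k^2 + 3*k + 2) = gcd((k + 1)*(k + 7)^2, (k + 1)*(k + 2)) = k + 1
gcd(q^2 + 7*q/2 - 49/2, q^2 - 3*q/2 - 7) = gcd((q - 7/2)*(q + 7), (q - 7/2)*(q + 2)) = q - 7/2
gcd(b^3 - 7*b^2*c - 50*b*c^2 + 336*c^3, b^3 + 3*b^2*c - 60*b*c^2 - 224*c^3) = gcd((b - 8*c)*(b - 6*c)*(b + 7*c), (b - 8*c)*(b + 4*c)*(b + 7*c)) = b^2 - b*c - 56*c^2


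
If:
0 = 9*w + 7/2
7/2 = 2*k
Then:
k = 7/4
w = -7/18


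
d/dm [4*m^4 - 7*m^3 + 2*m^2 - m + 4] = 16*m^3 - 21*m^2 + 4*m - 1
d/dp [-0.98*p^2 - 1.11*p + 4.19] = -1.96*p - 1.11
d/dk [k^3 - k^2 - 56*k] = 3*k^2 - 2*k - 56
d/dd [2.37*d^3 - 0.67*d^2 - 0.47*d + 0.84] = 7.11*d^2 - 1.34*d - 0.47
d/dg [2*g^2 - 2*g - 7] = 4*g - 2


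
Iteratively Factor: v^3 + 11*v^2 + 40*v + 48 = (v + 4)*(v^2 + 7*v + 12) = (v + 4)^2*(v + 3)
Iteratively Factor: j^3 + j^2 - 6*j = (j)*(j^2 + j - 6) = j*(j + 3)*(j - 2)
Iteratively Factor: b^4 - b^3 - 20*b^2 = (b + 4)*(b^3 - 5*b^2) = b*(b + 4)*(b^2 - 5*b) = b*(b - 5)*(b + 4)*(b)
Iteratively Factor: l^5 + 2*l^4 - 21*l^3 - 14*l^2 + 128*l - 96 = (l - 2)*(l^4 + 4*l^3 - 13*l^2 - 40*l + 48) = (l - 3)*(l - 2)*(l^3 + 7*l^2 + 8*l - 16) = (l - 3)*(l - 2)*(l + 4)*(l^2 + 3*l - 4) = (l - 3)*(l - 2)*(l + 4)^2*(l - 1)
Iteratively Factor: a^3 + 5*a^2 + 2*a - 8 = (a - 1)*(a^2 + 6*a + 8) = (a - 1)*(a + 4)*(a + 2)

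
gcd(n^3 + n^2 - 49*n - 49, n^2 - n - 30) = 1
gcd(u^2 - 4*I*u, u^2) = u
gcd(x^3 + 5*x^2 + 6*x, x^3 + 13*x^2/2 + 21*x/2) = x^2 + 3*x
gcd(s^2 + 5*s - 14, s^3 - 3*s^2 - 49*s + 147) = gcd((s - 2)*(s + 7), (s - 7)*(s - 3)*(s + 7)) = s + 7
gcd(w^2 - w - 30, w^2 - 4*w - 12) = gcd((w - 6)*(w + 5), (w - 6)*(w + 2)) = w - 6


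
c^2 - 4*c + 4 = (c - 2)^2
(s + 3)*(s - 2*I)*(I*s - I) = I*s^3 + 2*s^2 + 2*I*s^2 + 4*s - 3*I*s - 6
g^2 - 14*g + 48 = (g - 8)*(g - 6)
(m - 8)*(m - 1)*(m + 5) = m^3 - 4*m^2 - 37*m + 40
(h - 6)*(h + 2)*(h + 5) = h^3 + h^2 - 32*h - 60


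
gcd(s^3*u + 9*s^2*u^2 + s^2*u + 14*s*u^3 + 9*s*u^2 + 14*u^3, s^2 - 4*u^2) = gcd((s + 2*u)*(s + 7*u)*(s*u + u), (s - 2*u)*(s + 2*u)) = s + 2*u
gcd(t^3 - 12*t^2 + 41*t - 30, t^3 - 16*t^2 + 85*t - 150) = t^2 - 11*t + 30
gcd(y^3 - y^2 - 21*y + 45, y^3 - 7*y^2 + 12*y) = y - 3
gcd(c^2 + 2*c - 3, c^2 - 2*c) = 1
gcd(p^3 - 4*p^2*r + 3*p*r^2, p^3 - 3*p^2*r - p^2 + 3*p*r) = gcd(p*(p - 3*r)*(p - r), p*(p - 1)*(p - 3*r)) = p^2 - 3*p*r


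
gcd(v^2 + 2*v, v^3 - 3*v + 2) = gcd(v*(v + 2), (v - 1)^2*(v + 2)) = v + 2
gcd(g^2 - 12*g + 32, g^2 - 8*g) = g - 8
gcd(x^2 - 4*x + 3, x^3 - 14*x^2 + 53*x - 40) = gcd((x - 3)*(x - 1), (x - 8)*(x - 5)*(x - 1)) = x - 1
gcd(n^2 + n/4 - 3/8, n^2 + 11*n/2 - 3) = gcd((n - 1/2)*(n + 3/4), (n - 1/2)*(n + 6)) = n - 1/2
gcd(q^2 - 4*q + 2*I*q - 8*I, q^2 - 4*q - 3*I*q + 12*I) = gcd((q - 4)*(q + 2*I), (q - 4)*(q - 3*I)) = q - 4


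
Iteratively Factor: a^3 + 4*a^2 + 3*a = (a + 1)*(a^2 + 3*a) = a*(a + 1)*(a + 3)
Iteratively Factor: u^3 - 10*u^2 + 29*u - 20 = (u - 5)*(u^2 - 5*u + 4) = (u - 5)*(u - 1)*(u - 4)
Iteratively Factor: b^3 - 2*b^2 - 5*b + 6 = (b - 1)*(b^2 - b - 6) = (b - 1)*(b + 2)*(b - 3)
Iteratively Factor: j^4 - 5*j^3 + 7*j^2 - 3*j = (j - 1)*(j^3 - 4*j^2 + 3*j) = j*(j - 1)*(j^2 - 4*j + 3) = j*(j - 1)^2*(j - 3)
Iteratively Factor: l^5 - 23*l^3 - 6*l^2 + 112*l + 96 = (l - 4)*(l^4 + 4*l^3 - 7*l^2 - 34*l - 24) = (l - 4)*(l - 3)*(l^3 + 7*l^2 + 14*l + 8) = (l - 4)*(l - 3)*(l + 2)*(l^2 + 5*l + 4) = (l - 4)*(l - 3)*(l + 2)*(l + 4)*(l + 1)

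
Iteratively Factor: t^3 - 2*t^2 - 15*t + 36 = (t + 4)*(t^2 - 6*t + 9) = (t - 3)*(t + 4)*(t - 3)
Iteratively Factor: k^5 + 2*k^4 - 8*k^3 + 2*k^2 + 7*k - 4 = (k - 1)*(k^4 + 3*k^3 - 5*k^2 - 3*k + 4) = (k - 1)*(k + 1)*(k^3 + 2*k^2 - 7*k + 4) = (k - 1)^2*(k + 1)*(k^2 + 3*k - 4) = (k - 1)^2*(k + 1)*(k + 4)*(k - 1)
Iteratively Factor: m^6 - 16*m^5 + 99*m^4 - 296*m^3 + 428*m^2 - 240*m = (m - 5)*(m^5 - 11*m^4 + 44*m^3 - 76*m^2 + 48*m) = m*(m - 5)*(m^4 - 11*m^3 + 44*m^2 - 76*m + 48) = m*(m - 5)*(m - 2)*(m^3 - 9*m^2 + 26*m - 24) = m*(m - 5)*(m - 3)*(m - 2)*(m^2 - 6*m + 8) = m*(m - 5)*(m - 3)*(m - 2)^2*(m - 4)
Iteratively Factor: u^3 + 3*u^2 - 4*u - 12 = (u + 2)*(u^2 + u - 6) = (u - 2)*(u + 2)*(u + 3)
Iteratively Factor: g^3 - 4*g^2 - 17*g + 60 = (g - 5)*(g^2 + g - 12) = (g - 5)*(g + 4)*(g - 3)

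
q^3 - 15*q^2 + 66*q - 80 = (q - 8)*(q - 5)*(q - 2)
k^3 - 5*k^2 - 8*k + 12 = (k - 6)*(k - 1)*(k + 2)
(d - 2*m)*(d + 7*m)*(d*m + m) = d^3*m + 5*d^2*m^2 + d^2*m - 14*d*m^3 + 5*d*m^2 - 14*m^3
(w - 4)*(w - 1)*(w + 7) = w^3 + 2*w^2 - 31*w + 28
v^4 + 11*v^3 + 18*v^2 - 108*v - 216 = (v - 3)*(v + 2)*(v + 6)^2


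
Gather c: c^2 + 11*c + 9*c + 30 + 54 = c^2 + 20*c + 84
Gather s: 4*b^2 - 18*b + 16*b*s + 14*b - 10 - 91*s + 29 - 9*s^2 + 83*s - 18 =4*b^2 - 4*b - 9*s^2 + s*(16*b - 8) + 1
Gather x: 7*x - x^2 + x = -x^2 + 8*x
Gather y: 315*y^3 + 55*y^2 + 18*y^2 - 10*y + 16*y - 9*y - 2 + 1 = 315*y^3 + 73*y^2 - 3*y - 1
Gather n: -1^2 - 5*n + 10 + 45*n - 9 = 40*n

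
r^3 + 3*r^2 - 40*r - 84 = (r - 6)*(r + 2)*(r + 7)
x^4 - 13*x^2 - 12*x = x*(x - 4)*(x + 1)*(x + 3)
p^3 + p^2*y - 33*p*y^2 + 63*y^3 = (p - 3*y)^2*(p + 7*y)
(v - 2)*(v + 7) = v^2 + 5*v - 14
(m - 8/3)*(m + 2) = m^2 - 2*m/3 - 16/3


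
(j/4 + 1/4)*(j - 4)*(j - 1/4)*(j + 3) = j^4/4 - j^3/16 - 13*j^2/4 - 35*j/16 + 3/4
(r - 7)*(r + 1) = r^2 - 6*r - 7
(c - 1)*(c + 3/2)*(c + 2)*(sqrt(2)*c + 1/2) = sqrt(2)*c^4 + c^3/2 + 5*sqrt(2)*c^3/2 - sqrt(2)*c^2/2 + 5*c^2/4 - 3*sqrt(2)*c - c/4 - 3/2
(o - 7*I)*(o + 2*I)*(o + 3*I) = o^3 - 2*I*o^2 + 29*o + 42*I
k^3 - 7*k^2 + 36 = (k - 6)*(k - 3)*(k + 2)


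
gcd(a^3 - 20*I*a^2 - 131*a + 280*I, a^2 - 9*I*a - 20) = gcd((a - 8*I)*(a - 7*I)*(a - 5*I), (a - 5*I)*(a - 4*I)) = a - 5*I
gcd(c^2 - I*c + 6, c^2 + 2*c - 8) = 1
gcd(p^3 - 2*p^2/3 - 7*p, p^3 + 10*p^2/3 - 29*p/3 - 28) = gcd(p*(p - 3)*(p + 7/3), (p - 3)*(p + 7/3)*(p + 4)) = p^2 - 2*p/3 - 7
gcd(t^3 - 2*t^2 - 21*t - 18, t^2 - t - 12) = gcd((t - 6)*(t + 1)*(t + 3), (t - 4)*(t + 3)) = t + 3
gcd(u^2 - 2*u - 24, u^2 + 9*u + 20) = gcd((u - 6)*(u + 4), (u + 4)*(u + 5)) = u + 4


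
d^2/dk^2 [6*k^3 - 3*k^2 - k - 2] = 36*k - 6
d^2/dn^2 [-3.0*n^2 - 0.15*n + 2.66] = -6.00000000000000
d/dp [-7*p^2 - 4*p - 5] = -14*p - 4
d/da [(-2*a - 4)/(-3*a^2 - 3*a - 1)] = 2*(3*a^2 + 3*a - 3*(a + 2)*(2*a + 1) + 1)/(3*a^2 + 3*a + 1)^2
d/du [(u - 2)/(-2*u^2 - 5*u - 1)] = (-2*u^2 - 5*u + (u - 2)*(4*u + 5) - 1)/(2*u^2 + 5*u + 1)^2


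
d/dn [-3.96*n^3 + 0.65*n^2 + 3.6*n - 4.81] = -11.88*n^2 + 1.3*n + 3.6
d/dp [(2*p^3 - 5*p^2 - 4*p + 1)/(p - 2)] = (4*p^3 - 17*p^2 + 20*p + 7)/(p^2 - 4*p + 4)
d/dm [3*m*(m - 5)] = 6*m - 15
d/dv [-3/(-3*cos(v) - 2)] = 9*sin(v)/(3*cos(v) + 2)^2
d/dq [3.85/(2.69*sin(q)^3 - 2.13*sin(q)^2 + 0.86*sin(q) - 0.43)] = (-31.0695*sin(q)^2 + 16.401*sin(q) - 3.311)*cos(q)/(2.69*sin(q)^3 - 2.13*sin(q)^2 + 0.86*sin(q) - 0.43)^2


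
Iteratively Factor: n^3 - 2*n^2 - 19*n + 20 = (n - 1)*(n^2 - n - 20) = (n - 5)*(n - 1)*(n + 4)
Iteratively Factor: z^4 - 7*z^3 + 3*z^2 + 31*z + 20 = (z - 4)*(z^3 - 3*z^2 - 9*z - 5) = (z - 4)*(z + 1)*(z^2 - 4*z - 5) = (z - 5)*(z - 4)*(z + 1)*(z + 1)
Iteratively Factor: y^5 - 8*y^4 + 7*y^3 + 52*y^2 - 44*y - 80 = (y - 2)*(y^4 - 6*y^3 - 5*y^2 + 42*y + 40) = (y - 2)*(y + 2)*(y^3 - 8*y^2 + 11*y + 20) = (y - 4)*(y - 2)*(y + 2)*(y^2 - 4*y - 5) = (y - 4)*(y - 2)*(y + 1)*(y + 2)*(y - 5)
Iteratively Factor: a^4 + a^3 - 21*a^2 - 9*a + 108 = (a + 4)*(a^3 - 3*a^2 - 9*a + 27) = (a - 3)*(a + 4)*(a^2 - 9) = (a - 3)^2*(a + 4)*(a + 3)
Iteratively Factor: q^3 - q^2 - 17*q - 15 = (q + 1)*(q^2 - 2*q - 15) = (q - 5)*(q + 1)*(q + 3)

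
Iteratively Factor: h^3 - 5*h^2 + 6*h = (h)*(h^2 - 5*h + 6) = h*(h - 3)*(h - 2)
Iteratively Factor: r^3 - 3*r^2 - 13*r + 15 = (r + 3)*(r^2 - 6*r + 5) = (r - 1)*(r + 3)*(r - 5)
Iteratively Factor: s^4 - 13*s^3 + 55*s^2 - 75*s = (s - 5)*(s^3 - 8*s^2 + 15*s) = (s - 5)^2*(s^2 - 3*s) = (s - 5)^2*(s - 3)*(s)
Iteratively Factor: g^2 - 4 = (g - 2)*(g + 2)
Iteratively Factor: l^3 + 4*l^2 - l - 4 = (l + 1)*(l^2 + 3*l - 4) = (l + 1)*(l + 4)*(l - 1)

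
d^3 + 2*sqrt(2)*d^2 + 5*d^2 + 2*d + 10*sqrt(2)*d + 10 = (d + 5)*(d + sqrt(2))^2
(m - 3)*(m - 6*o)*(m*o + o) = m^3*o - 6*m^2*o^2 - 2*m^2*o + 12*m*o^2 - 3*m*o + 18*o^2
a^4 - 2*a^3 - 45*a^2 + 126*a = a*(a - 6)*(a - 3)*(a + 7)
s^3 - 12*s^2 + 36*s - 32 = (s - 8)*(s - 2)^2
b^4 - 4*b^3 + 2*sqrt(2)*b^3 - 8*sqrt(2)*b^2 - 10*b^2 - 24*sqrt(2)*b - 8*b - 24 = (b - 6)*(b + 2)*(b + sqrt(2))^2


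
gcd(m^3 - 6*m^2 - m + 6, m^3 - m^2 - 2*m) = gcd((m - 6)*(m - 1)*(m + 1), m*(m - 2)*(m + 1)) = m + 1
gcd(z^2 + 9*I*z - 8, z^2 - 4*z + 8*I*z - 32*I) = z + 8*I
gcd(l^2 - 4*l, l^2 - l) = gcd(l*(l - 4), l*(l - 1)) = l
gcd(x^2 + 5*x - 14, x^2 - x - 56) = x + 7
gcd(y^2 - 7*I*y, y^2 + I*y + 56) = y - 7*I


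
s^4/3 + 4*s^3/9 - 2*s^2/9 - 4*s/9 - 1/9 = (s/3 + 1/3)*(s - 1)*(s + 1/3)*(s + 1)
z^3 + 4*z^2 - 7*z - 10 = (z - 2)*(z + 1)*(z + 5)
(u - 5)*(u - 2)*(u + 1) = u^3 - 6*u^2 + 3*u + 10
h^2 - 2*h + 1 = (h - 1)^2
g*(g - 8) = g^2 - 8*g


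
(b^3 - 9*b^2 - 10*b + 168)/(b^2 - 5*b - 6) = (b^2 - 3*b - 28)/(b + 1)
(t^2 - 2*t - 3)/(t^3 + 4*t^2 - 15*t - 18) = 1/(t + 6)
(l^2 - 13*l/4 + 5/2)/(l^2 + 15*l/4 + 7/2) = (4*l^2 - 13*l + 10)/(4*l^2 + 15*l + 14)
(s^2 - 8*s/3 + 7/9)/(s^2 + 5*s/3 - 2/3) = (s - 7/3)/(s + 2)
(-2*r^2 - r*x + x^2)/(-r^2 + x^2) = (-2*r + x)/(-r + x)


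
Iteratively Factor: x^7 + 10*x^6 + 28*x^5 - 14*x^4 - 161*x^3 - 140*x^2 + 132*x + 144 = (x + 1)*(x^6 + 9*x^5 + 19*x^4 - 33*x^3 - 128*x^2 - 12*x + 144) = (x - 1)*(x + 1)*(x^5 + 10*x^4 + 29*x^3 - 4*x^2 - 132*x - 144) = (x - 1)*(x + 1)*(x + 2)*(x^4 + 8*x^3 + 13*x^2 - 30*x - 72) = (x - 1)*(x + 1)*(x + 2)*(x + 4)*(x^3 + 4*x^2 - 3*x - 18) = (x - 1)*(x + 1)*(x + 2)*(x + 3)*(x + 4)*(x^2 + x - 6) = (x - 1)*(x + 1)*(x + 2)*(x + 3)^2*(x + 4)*(x - 2)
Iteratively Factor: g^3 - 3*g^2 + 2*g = (g - 2)*(g^2 - g) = (g - 2)*(g - 1)*(g)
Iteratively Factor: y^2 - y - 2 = (y - 2)*(y + 1)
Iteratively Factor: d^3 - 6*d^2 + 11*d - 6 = (d - 1)*(d^2 - 5*d + 6) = (d - 3)*(d - 1)*(d - 2)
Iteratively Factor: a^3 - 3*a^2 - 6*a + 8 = (a + 2)*(a^2 - 5*a + 4) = (a - 1)*(a + 2)*(a - 4)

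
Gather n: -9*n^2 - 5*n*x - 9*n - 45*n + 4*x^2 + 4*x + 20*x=-9*n^2 + n*(-5*x - 54) + 4*x^2 + 24*x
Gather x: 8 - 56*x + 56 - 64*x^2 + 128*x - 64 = -64*x^2 + 72*x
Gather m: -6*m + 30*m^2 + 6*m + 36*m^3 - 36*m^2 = 36*m^3 - 6*m^2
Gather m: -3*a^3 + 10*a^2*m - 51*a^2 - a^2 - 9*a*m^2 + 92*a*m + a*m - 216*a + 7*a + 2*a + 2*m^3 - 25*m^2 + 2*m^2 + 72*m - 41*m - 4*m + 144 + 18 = -3*a^3 - 52*a^2 - 207*a + 2*m^3 + m^2*(-9*a - 23) + m*(10*a^2 + 93*a + 27) + 162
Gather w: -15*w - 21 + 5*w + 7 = -10*w - 14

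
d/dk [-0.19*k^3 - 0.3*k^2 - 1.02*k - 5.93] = -0.57*k^2 - 0.6*k - 1.02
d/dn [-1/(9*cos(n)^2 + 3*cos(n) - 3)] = -(6*cos(n) + 1)*sin(n)/(3*(3*cos(n)^2 + cos(n) - 1)^2)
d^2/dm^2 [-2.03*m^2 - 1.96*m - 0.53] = -4.06000000000000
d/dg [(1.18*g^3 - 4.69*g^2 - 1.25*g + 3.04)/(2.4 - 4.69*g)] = (-11.0684*g^3 + 30.4921*g^2 - 22.512*g + 11.2576)/(21.9961*g^2 - 22.512*g + 5.76)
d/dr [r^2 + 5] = 2*r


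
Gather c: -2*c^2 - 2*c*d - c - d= -2*c^2 + c*(-2*d - 1) - d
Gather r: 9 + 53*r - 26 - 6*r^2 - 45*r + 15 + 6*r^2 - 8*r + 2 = 0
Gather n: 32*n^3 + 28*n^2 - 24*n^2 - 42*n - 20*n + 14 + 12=32*n^3 + 4*n^2 - 62*n + 26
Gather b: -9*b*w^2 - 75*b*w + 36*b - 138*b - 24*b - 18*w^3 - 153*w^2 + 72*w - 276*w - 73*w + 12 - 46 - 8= b*(-9*w^2 - 75*w - 126) - 18*w^3 - 153*w^2 - 277*w - 42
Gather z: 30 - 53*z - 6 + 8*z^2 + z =8*z^2 - 52*z + 24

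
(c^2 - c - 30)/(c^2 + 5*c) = (c - 6)/c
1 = 1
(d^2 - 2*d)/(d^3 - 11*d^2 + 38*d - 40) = d/(d^2 - 9*d + 20)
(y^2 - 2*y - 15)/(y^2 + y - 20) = (y^2 - 2*y - 15)/(y^2 + y - 20)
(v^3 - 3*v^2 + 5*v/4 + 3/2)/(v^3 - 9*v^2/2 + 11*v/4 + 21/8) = 2*(v - 2)/(2*v - 7)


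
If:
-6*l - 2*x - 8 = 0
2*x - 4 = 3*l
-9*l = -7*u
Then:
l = -4/3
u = -12/7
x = 0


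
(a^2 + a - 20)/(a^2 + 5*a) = (a - 4)/a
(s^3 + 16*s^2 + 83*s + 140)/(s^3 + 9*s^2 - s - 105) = (s + 4)/(s - 3)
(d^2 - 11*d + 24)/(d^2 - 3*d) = (d - 8)/d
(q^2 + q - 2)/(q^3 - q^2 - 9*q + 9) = (q + 2)/(q^2 - 9)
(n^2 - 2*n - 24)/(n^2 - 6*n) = (n + 4)/n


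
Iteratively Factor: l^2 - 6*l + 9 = (l - 3)*(l - 3)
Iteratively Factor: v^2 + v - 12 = (v + 4)*(v - 3)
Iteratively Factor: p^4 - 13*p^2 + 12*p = (p + 4)*(p^3 - 4*p^2 + 3*p) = (p - 3)*(p + 4)*(p^2 - p) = p*(p - 3)*(p + 4)*(p - 1)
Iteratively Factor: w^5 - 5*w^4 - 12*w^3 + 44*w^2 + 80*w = (w - 5)*(w^4 - 12*w^2 - 16*w) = (w - 5)*(w + 2)*(w^3 - 2*w^2 - 8*w) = w*(w - 5)*(w + 2)*(w^2 - 2*w - 8) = w*(w - 5)*(w - 4)*(w + 2)*(w + 2)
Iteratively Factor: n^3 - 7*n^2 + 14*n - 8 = (n - 2)*(n^2 - 5*n + 4) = (n - 4)*(n - 2)*(n - 1)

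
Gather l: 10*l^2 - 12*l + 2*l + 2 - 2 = 10*l^2 - 10*l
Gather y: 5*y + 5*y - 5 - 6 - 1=10*y - 12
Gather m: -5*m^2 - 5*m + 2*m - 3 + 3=-5*m^2 - 3*m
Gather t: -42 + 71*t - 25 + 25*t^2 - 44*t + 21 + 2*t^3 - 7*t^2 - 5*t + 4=2*t^3 + 18*t^2 + 22*t - 42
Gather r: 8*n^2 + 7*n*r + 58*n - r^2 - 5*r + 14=8*n^2 + 58*n - r^2 + r*(7*n - 5) + 14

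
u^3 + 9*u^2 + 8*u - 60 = (u - 2)*(u + 5)*(u + 6)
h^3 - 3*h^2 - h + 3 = (h - 3)*(h - 1)*(h + 1)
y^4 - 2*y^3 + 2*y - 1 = (y - 1)^3*(y + 1)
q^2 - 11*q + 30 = (q - 6)*(q - 5)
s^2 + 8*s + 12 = (s + 2)*(s + 6)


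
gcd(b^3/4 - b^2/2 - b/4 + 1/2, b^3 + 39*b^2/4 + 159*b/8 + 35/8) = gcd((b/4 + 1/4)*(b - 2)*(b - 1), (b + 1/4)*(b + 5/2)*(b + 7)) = 1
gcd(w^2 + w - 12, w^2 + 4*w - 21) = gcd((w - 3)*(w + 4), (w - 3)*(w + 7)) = w - 3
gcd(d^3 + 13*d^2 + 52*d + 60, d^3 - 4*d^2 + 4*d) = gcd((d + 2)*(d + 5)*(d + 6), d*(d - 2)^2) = 1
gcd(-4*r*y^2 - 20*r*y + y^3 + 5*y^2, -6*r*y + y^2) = y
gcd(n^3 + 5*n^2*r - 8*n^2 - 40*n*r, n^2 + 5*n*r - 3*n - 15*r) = n + 5*r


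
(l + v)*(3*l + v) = 3*l^2 + 4*l*v + v^2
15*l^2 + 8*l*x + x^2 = (3*l + x)*(5*l + x)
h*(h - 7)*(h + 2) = h^3 - 5*h^2 - 14*h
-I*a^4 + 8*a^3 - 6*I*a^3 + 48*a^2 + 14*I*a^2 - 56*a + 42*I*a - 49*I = (a + 7)*(a + I)*(a + 7*I)*(-I*a + I)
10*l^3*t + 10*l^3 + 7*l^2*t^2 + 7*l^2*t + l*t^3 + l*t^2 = (2*l + t)*(5*l + t)*(l*t + l)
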